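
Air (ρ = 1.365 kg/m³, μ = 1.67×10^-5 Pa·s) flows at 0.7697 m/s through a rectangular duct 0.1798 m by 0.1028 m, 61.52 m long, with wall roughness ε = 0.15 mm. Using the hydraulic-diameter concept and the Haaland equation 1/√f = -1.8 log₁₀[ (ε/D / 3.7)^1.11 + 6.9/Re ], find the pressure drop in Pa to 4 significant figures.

Hydraulic diameter D_h = 4A/P = 4·(0.1798·0.1028)/(2·(0.1798+0.1028)) = 0.07393/0.5652 = 0.1308 m.
Re = ρVD_h/μ = 1.365·0.7697·0.1308/1.67e-05 = 8230.
ε/D_h = 0.00015/0.1308 = 0.00115; Haaland gives 1/√f = -1.8 log₁₀[0.000127+0.000838] = 5.427, so f = 0.03395.
ΔP = f(L/D_h)(ρV²/2) = 0.03395·61.52/0.1308·0.4043 = 6.456 Pa.

ΔP ≈ 6.456 Pa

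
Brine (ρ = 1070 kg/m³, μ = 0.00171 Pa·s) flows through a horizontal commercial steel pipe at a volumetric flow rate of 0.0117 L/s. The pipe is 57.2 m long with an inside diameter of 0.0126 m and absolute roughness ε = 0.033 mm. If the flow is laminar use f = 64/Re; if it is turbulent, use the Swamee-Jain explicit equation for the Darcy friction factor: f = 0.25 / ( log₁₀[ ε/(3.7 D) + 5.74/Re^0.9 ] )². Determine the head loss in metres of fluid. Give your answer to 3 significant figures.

Q = 0.0117 L/s = 0.0117/1000 = 1.17e-05 m³/s.
Cross-sectional area A = πD²/4 = π(0.0126)²/4 = 0.0001247 m²; mean velocity V = Q/A = 1.17e-05/0.0001247 = 0.09383 m/s.
Reynolds number Re = ρVD/μ = 1070 · 0.09383 · 0.0126 / 0.00171 = 739.8.
Re < 2300 → laminar flow, so f = 64/Re = 64/739.8 = 0.08651 (the turbulent correlation is not needed).
Darcy-Weisbach: ΔP = f(L/D)(ρV²/2) = 0.08651·(57.2/0.0126)·(1070·0.09383²/2) = 0.08651·4540·4.71 = 1850 Pa.
Head loss h_f = ΔP/(ρg) = 1850/(1070·9.81) = 0.176 m.

h_f ≈ 0.176 m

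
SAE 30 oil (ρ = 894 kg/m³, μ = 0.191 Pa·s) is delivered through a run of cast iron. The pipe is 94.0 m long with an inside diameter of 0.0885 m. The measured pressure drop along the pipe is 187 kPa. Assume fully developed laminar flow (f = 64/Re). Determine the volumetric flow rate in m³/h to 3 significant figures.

For laminar flow, f = 64/Re with Re = ρVD/μ, so Darcy-Weisbach reduces to ΔP = 32μLV/D². Solving for V: V = ΔP·D²/(32μL) = 1.87e+05·(0.0885)²/(32·0.191·94) = 2.549 m/s.
Check: Re = ρVD/μ = 894·2.549·0.0885/0.191 = 1056 < 2300, so the laminar assumption holds.
Q = V·A = 2.549·(π/4·0.0885²) = 0.01568 m³/s = 56.5 m³/h.

Q ≈ 56.5 m³/h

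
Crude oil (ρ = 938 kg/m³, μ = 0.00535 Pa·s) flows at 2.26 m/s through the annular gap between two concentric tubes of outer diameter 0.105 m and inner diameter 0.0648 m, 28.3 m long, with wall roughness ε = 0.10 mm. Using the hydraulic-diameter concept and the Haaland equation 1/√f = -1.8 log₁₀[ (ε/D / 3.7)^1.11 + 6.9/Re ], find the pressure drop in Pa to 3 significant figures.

Hydraulic diameter D_h = 4A/P = D_o - D_i = 0.105 - 0.0648 = 0.0402 m.
Re = ρVD_h/μ = 938·2.26·0.0402/0.00535 = 1.593e+04.
ε/D_h = 0.0001/0.0402 = 0.00249; Haaland gives 1/√f = -1.8 log₁₀[0.000301+0.000433] = 5.642, so f = 0.03142.
ΔP = f(L/D_h)(ρV²/2) = 0.03142·28.3/0.0402·2395 = 5.299e+04 Pa.

ΔP ≈ 53000 Pa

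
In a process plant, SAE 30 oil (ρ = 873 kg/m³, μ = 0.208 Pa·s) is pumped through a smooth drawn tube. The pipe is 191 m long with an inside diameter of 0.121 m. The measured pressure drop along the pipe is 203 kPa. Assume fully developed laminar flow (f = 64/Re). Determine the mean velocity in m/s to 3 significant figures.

For laminar flow, f = 64/Re with Re = ρVD/μ, so Darcy-Weisbach reduces to ΔP = 32μLV/D². Solving for V: V = ΔP·D²/(32μL) = 2.03e+05·(0.121)²/(32·0.208·191) = 2.338 m/s.
Check: Re = ρVD/μ = 873·2.338·0.121/0.208 = 1187 < 2300, so the laminar assumption holds.

V ≈ 2.34 m/s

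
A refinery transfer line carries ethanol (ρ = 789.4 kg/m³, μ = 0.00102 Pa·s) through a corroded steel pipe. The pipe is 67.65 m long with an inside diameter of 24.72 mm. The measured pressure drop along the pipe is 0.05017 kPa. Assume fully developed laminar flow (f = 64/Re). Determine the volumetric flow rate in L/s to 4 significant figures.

For laminar flow, f = 64/Re with Re = ρVD/μ, so Darcy-Weisbach reduces to ΔP = 32μLV/D². Solving for V: V = ΔP·D²/(32μL) = 50.17·(0.02472)²/(32·0.00102·67.65) = 0.01388 m/s.
Check: Re = ρVD/μ = 789.4·0.01388·0.02472/0.00102 = 265.6 < 2300, so the laminar assumption holds.
Q = V·A = 0.01388·(π/4·0.02472²) = 6.664e-06 m³/s = 0.006664 L/s.

Q ≈ 0.006664 L/s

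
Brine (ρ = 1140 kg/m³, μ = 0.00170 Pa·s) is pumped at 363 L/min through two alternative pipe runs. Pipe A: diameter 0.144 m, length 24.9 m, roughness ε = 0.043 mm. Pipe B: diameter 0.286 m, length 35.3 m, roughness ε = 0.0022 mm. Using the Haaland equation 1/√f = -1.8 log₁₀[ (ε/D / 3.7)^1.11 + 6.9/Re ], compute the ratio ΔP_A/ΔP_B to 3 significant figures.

ΔP_A/ΔP_B ≈ 19.0

Pipe A: V = Q/A = 0.00605/0.01629 = 0.3715 m/s; Re = 3.587e+04; ε/D = 0.000299; Haaland → f = 0.0231; ΔP_A = f(L/D)(ρV²/2) = 314.1 Pa.
Pipe B: V = Q/A = 0.00605/0.06424 = 0.09417 m/s; Re = 1.806e+04; ε/D = 7.69e-06; Haaland → f = 0.02643; ΔP_B = f(L/D)(ρV²/2) = 16.49 Pa.
ΔP_A/ΔP_B = 314.1/16.49 = 19.0.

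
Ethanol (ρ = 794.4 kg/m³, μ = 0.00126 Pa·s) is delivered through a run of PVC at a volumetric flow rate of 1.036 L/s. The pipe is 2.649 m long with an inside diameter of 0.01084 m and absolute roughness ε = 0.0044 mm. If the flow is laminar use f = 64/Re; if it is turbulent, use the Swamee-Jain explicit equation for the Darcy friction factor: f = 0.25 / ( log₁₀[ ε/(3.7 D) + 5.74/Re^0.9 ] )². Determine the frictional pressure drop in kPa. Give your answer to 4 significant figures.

Q = 1.036 L/s = 1.036/1000 = 0.001036 m³/s.
Cross-sectional area A = πD²/4 = π(0.01084)²/4 = 9.229e-05 m²; mean velocity V = Q/A = 0.001036/9.229e-05 = 11.23 m/s.
Reynolds number Re = ρVD/μ = 794.4 · 11.23 · 0.01084 / 0.00126 = 7.672e+04.
Re > 4000 → turbulent. Relative roughness ε/D = 4.4e-06/0.01084 = 0.000406. Swamee-Jain: f = 0.25/(log₁₀[0.000406/3.7 + 5.74/7.672e+04^0.9])² = 0.25/(log₁₀[0.00011 + 0.00023])² = 0.25/(-3.468)² = 0.02078.
Darcy-Weisbach: ΔP = f(L/D)(ρV²/2) = 0.02078·(2.649/0.01084)·(794.4·11.23²/2) = 0.02078·244.4·5.005e+04 = 2.542e+05 Pa.
ΔP = 2.542e+05 Pa = 254.2 kPa.

ΔP ≈ 254.2 kPa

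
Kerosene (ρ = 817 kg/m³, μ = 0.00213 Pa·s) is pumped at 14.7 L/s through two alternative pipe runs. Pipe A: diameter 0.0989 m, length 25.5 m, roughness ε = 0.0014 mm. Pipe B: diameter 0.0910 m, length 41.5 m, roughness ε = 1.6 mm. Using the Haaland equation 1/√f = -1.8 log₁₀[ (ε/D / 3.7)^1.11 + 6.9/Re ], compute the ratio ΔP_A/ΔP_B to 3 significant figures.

ΔP_A/ΔP_B ≈ 0.165

Pipe A: V = Q/A = 0.0147/0.007682 = 1.914 m/s; Re = 7.259e+04; ε/D = 1.42e-05; Haaland → f = 0.01912; ΔP_A = f(L/D)(ρV²/2) = 7374 Pa.
Pipe B: V = Q/A = 0.0147/0.006504 = 2.26 m/s; Re = 7.889e+04; ε/D = 0.0176; Haaland → f = 0.04693; ΔP_B = f(L/D)(ρV²/2) = 4.466e+04 Pa.
ΔP_A/ΔP_B = 7374/4.466e+04 = 0.165.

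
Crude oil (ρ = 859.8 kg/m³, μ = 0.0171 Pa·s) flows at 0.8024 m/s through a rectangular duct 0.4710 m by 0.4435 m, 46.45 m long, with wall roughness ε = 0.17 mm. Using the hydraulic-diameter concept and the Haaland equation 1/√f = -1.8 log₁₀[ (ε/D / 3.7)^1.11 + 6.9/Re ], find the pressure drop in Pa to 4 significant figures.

ΔP ≈ 757.5 Pa

Hydraulic diameter D_h = 4A/P = 4·(0.471·0.4435)/(2·(0.471+0.4435)) = 0.8356/1.829 = 0.4568 m.
Re = ρVD_h/μ = 859.8·0.8024·0.4568/0.0171 = 1.843e+04.
ε/D_h = 0.00017/0.4568 = 0.000372; Haaland gives 1/√f = -1.8 log₁₀[3.65e-05+0.000374] = 6.095, so f = 0.02692.
ΔP = f(L/D_h)(ρV²/2) = 0.02692·46.45/0.4568·276.8 = 757.5 Pa.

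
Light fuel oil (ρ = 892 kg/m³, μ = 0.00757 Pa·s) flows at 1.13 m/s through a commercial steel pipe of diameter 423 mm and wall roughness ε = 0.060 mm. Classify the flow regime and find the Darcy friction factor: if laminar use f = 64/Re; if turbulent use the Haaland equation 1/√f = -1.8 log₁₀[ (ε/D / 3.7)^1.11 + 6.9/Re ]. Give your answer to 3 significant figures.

f ≈ 0.0206

Re = ρVD/μ = 892·1.13·0.423/0.00757 = 5.632e+04.
Re > 4000 → turbulent. ε/D = 6e-05/0.423 = 0.000142; Haaland: 1/√f = -1.8 log₁₀[1.25e-05 + 0.000123] = 6.965, so f = 0.02061.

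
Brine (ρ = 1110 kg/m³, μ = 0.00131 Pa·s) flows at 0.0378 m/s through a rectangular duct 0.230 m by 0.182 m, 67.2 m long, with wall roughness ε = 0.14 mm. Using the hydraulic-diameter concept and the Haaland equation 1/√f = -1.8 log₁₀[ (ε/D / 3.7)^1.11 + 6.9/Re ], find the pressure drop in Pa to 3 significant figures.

Hydraulic diameter D_h = 4A/P = 4·(0.23·0.182)/(2·(0.23+0.182)) = 0.1674/0.824 = 0.2032 m.
Re = ρVD_h/μ = 1110·0.0378·0.2032/0.00131 = 6508.
ε/D_h = 0.00014/0.2032 = 0.000689; Haaland gives 1/√f = -1.8 log₁₀[7.24e-05+0.00106] = 5.303, so f = 0.03556.
ΔP = f(L/D_h)(ρV²/2) = 0.03556·67.2/0.2032·0.793 = 9.327 Pa.

ΔP ≈ 9.33 Pa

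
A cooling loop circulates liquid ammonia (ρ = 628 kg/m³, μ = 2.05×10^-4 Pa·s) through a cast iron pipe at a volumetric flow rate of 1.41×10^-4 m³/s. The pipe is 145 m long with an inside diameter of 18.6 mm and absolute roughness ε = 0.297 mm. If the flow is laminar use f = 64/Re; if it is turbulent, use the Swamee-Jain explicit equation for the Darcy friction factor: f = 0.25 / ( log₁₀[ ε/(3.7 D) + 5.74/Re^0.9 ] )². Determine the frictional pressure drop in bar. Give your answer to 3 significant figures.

ΔP ≈ 0.308 bar

Cross-sectional area A = πD²/4 = π(0.0186)²/4 = 0.0002717 m²; mean velocity V = Q/A = 0.000141/0.0002717 = 0.5189 m/s.
Reynolds number Re = ρVD/μ = 628 · 0.5189 · 0.0186 / 0.000205 = 2.957e+04.
Re > 4000 → turbulent. Relative roughness ε/D = 0.000297/0.0186 = 0.016. Swamee-Jain: f = 0.25/(log₁₀[0.016/3.7 + 5.74/2.957e+04^0.9])² = 0.25/(log₁₀[0.00432 + 0.000543])² = 0.25/(-2.313)² = 0.04671.
Darcy-Weisbach: ΔP = f(L/D)(ρV²/2) = 0.04671·(145/0.0186)·(628·0.5189²/2) = 0.04671·7796·84.55 = 3.079e+04 Pa.
ΔP = 3.079e+04 Pa = 0.308 bar.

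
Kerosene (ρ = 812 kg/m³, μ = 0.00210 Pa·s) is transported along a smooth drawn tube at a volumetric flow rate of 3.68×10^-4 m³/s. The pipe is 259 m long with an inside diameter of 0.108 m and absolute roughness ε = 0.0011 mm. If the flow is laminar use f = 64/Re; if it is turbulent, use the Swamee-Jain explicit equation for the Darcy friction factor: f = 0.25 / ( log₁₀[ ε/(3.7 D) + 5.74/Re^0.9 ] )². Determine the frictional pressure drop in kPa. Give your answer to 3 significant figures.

Cross-sectional area A = πD²/4 = π(0.108)²/4 = 0.009161 m²; mean velocity V = Q/A = 0.000368/0.009161 = 0.04017 m/s.
Reynolds number Re = ρVD/μ = 812 · 0.04017 · 0.108 / 0.0021 = 1678.
Re < 2300 → laminar flow, so f = 64/Re = 64/1678 = 0.03815 (the turbulent correlation is not needed).
Darcy-Weisbach: ΔP = f(L/D)(ρV²/2) = 0.03815·(259/0.108)·(812·0.04017²/2) = 0.03815·2398·0.6552 = 59.94 Pa.
ΔP = 59.94 Pa = 0.0599 kPa.

ΔP ≈ 0.0599 kPa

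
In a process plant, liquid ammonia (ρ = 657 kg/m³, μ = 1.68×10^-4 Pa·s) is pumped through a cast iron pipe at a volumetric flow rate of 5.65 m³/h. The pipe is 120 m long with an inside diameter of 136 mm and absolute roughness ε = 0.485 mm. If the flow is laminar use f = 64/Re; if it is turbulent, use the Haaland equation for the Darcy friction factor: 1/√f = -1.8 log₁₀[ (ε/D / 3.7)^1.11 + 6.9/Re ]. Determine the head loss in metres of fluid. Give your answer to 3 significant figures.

h_f ≈ 0.0154 m

Q = 5.65 m³/h = 5.65/3600 = 0.001569 m³/s.
Cross-sectional area A = πD²/4 = π(0.136)²/4 = 0.01453 m²; mean velocity V = Q/A = 0.001569/0.01453 = 0.108 m/s.
Reynolds number Re = ρVD/μ = 657 · 0.108 · 0.136 / 0.000168 = 5.746e+04.
Re > 4000 → turbulent. Relative roughness ε/D = 0.000485/0.136 = 0.00357. Haaland: 1/√f = -1.8 log₁₀[(0.00357/3.7)^1.11 + 6.9/5.746e+04] = -1.8 log₁₀[0.000449 + 0.00012] = 5.841, so f = 0.02931.
Darcy-Weisbach: ΔP = f(L/D)(ρV²/2) = 0.02931·(120/0.136)·(657·0.108²/2) = 0.02931·882.4·3.834 = 99.18 Pa.
Head loss h_f = ΔP/(ρg) = 99.18/(657·9.81) = 0.0154 m.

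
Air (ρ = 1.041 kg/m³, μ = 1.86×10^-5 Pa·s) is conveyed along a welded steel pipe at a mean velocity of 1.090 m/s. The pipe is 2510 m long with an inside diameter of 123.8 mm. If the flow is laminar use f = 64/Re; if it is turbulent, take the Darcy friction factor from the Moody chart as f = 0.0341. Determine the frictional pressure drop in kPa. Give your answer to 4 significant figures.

ΔP ≈ 0.4275 kPa

Reynolds number Re = ρVD/μ = 1.041 · 1.09 · 0.1238 / 1.86e-05 = 7552.
Re > 4000 → turbulent; use the Moody-chart value f = 0.0341.
Darcy-Weisbach: ΔP = f(L/D)(ρV²/2) = 0.0341·(2510/0.1238)·(1.041·1.09²/2) = 0.0341·2.027e+04·0.6184 = 427.5 Pa.
ΔP = 427.5 Pa = 0.4275 kPa.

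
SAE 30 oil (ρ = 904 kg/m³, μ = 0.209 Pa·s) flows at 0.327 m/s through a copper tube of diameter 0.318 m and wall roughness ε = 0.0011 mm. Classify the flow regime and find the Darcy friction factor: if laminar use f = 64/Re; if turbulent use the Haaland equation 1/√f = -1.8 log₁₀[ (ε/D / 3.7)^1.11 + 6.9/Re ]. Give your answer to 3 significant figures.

Re = ρVD/μ = 904·0.327·0.318/0.209 = 449.8.
Re < 2300 → laminar, so f = 64/Re = 0.1423 (roughness is irrelevant in laminar flow).

f ≈ 0.142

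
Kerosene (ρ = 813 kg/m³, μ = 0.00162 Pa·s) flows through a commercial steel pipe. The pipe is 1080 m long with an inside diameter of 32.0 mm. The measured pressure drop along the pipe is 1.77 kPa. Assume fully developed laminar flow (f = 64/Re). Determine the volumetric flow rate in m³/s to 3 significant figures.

For laminar flow, f = 64/Re with Re = ρVD/μ, so Darcy-Weisbach reduces to ΔP = 32μLV/D². Solving for V: V = ΔP·D²/(32μL) = 1770·(0.032)²/(32·0.00162·1080) = 0.03237 m/s.
Check: Re = ρVD/μ = 813·0.03237·0.032/0.00162 = 519.9 < 2300, so the laminar assumption holds.
Q = V·A = 0.03237·(π/4·0.032²) = 2.604e-05 m³/s = 2.60×10^-5 m³/s.

Q ≈ 2.60×10^-5 m³/s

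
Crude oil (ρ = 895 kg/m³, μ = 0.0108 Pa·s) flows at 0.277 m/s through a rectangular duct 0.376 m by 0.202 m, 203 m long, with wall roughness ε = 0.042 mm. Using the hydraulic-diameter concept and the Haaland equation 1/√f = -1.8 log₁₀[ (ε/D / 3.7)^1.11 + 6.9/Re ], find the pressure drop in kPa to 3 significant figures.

ΔP ≈ 0.949 kPa

Hydraulic diameter D_h = 4A/P = 4·(0.376·0.202)/(2·(0.376+0.202)) = 0.3038/1.156 = 0.2628 m.
Re = ρVD_h/μ = 895·0.277·0.2628/0.0108 = 6033.
ε/D_h = 4.2e-05/0.2628 = 0.00016; Haaland gives 1/√f = -1.8 log₁₀[1.43e-05+0.00114] = 5.285, so f = 0.0358.
ΔP = f(L/D_h)(ρV²/2) = 0.0358·203/0.2628·34.34 = 949.4 Pa.
ΔP = 0.949 kPa.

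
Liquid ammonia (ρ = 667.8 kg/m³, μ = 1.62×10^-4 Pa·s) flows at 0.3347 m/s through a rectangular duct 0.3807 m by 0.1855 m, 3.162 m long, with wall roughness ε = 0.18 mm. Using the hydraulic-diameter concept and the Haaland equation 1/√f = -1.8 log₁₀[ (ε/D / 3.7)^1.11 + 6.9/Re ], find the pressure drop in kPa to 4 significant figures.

ΔP ≈ 0.009071 kPa

Hydraulic diameter D_h = 4A/P = 4·(0.3807·0.1855)/(2·(0.3807+0.1855)) = 0.2825/1.132 = 0.2495 m.
Re = ρVD_h/μ = 667.8·0.3347·0.2495/0.000162 = 3.442e+05.
ε/D_h = 0.00018/0.2495 = 0.000722; Haaland gives 1/√f = -1.8 log₁₀[7.62e-05+2e-05] = 7.23, so f = 0.01913.
ΔP = f(L/D_h)(ρV²/2) = 0.01913·3.162/0.2495·37.4 = 9.071 Pa.
ΔP = 0.009071 kPa.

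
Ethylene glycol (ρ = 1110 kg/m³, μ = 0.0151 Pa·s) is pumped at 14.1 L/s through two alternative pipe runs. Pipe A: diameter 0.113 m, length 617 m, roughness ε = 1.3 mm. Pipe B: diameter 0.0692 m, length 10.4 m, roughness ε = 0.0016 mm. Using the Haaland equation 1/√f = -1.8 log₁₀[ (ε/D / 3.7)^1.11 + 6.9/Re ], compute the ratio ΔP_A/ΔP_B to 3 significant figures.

ΔP_A/ΔP_B ≈ 8.61

Pipe A: V = Q/A = 0.0141/0.01003 = 1.406 m/s; Re = 1.168e+04; ε/D = 0.0115; Haaland → f = 0.04395; ΔP_A = f(L/D)(ρV²/2) = 2.633e+05 Pa.
Pipe B: V = Q/A = 0.0141/0.003761 = 3.749 m/s; Re = 1.907e+04; ε/D = 2.31e-05; Haaland → f = 0.02609; ΔP_B = f(L/D)(ρV²/2) = 3.059e+04 Pa.
ΔP_A/ΔP_B = 2.633e+05/3.059e+04 = 8.61.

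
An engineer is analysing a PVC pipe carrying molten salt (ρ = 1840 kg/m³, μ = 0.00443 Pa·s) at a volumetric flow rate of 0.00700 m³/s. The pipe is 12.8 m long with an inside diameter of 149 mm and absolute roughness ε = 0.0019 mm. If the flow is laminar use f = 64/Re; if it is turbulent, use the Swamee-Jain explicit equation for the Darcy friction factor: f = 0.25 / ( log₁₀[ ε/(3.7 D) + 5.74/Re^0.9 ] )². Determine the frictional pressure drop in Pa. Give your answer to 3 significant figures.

ΔP ≈ 312 Pa

Cross-sectional area A = πD²/4 = π(0.149)²/4 = 0.01744 m²; mean velocity V = Q/A = 0.007/0.01744 = 0.4015 m/s.
Reynolds number Re = ρVD/μ = 1840 · 0.4015 · 0.149 / 0.00443 = 2.484e+04.
Re > 4000 → turbulent. Relative roughness ε/D = 1.9e-06/0.149 = 1.28e-05. Swamee-Jain: f = 0.25/(log₁₀[1.28e-05/3.7 + 5.74/2.484e+04^0.9])² = 0.25/(log₁₀[3.45e-06 + 0.000636])² = 0.25/(-3.194)² = 0.0245.
Darcy-Weisbach: ΔP = f(L/D)(ρV²/2) = 0.0245·(12.8/0.149)·(1840·0.4015²/2) = 0.0245·85.91·148.3 = 312.1 Pa.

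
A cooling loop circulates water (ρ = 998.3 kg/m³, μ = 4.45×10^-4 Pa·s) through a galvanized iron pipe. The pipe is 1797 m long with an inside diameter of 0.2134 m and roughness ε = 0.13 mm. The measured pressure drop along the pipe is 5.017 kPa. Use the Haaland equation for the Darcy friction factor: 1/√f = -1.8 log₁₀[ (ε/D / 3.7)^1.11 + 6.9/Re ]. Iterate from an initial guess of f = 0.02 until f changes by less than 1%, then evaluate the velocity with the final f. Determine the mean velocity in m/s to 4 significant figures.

Rearranging Darcy-Weisbach: V = √(2·ΔP·D/(f·L·ρ)). With ε/D = 0.00013/0.2134 = 0.000609, iterate starting from f = 0.02:
  f = 0.02 → V = √(2·5017·0.2134/(0.02·1797·998.3)) = 0.2443 m/s; Re = ρVD/μ = 1.17e+05; f → 0.02016
Converged (Δf/f < 1%). With the final f = 0.02016: V = √(2·5017·0.2134/(0.02016·1797·998.3)) = 0.2433 m/s.

V ≈ 0.2433 m/s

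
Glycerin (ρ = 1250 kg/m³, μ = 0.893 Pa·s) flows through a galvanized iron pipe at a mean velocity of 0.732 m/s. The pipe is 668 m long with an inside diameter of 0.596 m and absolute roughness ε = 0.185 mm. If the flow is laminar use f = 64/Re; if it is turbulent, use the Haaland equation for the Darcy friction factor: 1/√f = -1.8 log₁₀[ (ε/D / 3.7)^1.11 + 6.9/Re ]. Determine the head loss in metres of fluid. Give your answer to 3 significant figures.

Reynolds number Re = ρVD/μ = 1250 · 0.732 · 0.596 / 0.893 = 610.7.
Re < 2300 → laminar flow, so f = 64/Re = 64/610.7 = 0.1048 (the turbulent correlation is not needed).
Darcy-Weisbach: ΔP = f(L/D)(ρV²/2) = 0.1048·(668/0.596)·(1250·0.732²/2) = 0.1048·1121·334.9 = 3.934e+04 Pa.
Head loss h_f = ΔP/(ρg) = 3.934e+04/(1250·9.81) = 3.21 m.

h_f ≈ 3.21 m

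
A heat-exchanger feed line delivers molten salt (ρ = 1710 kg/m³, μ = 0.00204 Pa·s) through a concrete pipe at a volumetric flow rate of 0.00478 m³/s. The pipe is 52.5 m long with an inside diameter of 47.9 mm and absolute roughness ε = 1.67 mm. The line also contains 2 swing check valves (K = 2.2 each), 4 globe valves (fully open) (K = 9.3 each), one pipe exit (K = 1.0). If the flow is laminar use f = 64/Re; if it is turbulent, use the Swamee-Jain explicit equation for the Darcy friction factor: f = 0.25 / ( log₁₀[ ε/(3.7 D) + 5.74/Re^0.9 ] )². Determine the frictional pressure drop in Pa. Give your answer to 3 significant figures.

Cross-sectional area A = πD²/4 = π(0.0479)²/4 = 0.001802 m²; mean velocity V = Q/A = 0.00478/0.001802 = 2.653 m/s.
Reynolds number Re = ρVD/μ = 1710 · 2.653 · 0.0479 / 0.00204 = 1.065e+05.
Re > 4000 → turbulent. Relative roughness ε/D = 0.00167/0.0479 = 0.0349. Swamee-Jain: f = 0.25/(log₁₀[0.0349/3.7 + 5.74/1.065e+05^0.9])² = 0.25/(log₁₀[0.00942 + 0.000172])² = 0.25/(-2.018)² = 0.06139.
Total minor-loss coefficient ΣK = 2·2.2 + 4·9.3 + 1·1 = 42.6.
ΔP = [f·L/D + ΣK]·(ρV²/2) = [0.06139·52.5/0.0479 + 42.6]·(1710·2.653²/2) = [67.29 + 42.6]·6016 = 6.611e+05 Pa.

ΔP ≈ 661000 Pa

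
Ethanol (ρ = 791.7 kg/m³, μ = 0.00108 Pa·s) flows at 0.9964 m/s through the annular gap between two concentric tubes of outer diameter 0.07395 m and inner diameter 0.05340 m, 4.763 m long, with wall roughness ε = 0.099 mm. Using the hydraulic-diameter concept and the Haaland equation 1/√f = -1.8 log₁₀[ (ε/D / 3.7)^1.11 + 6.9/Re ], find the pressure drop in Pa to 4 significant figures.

Hydraulic diameter D_h = 4A/P = D_o - D_i = 0.07395 - 0.0534 = 0.02055 m.
Re = ρVD_h/μ = 791.7·0.9964·0.02055/0.00108 = 1.501e+04.
ε/D_h = 9.9e-05/0.02055 = 0.00482; Haaland gives 1/√f = -1.8 log₁₀[0.000627+0.00046] = 5.335, so f = 0.03513.
ΔP = f(L/D_h)(ρV²/2) = 0.03513·4.763/0.02055·393 = 3200 Pa.

ΔP ≈ 3200 Pa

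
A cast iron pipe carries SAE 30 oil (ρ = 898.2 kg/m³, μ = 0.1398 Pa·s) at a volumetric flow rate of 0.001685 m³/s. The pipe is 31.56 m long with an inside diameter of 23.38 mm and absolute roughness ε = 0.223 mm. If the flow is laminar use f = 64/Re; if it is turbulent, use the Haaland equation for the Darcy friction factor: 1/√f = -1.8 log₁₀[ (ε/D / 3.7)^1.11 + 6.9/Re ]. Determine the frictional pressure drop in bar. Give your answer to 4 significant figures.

ΔP ≈ 10.14 bar

Cross-sectional area A = πD²/4 = π(0.02338)²/4 = 0.0004293 m²; mean velocity V = Q/A = 0.001685/0.0004293 = 3.925 m/s.
Reynolds number Re = ρVD/μ = 898.2 · 3.925 · 0.02338 / 0.14 = 589.6.
Re < 2300 → laminar flow, so f = 64/Re = 64/589.6 = 0.1086 (the turbulent correlation is not needed).
Darcy-Weisbach: ΔP = f(L/D)(ρV²/2) = 0.1086·(31.56/0.02338)·(898.2·3.925²/2) = 0.1086·1350·6918 = 1.014e+06 Pa.
ΔP = 1.014e+06 Pa = 10.14 bar.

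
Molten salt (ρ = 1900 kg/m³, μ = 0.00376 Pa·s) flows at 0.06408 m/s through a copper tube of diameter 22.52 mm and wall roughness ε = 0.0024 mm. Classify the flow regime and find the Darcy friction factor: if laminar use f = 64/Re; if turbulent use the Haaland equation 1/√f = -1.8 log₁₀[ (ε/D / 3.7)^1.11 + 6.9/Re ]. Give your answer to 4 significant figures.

f ≈ 0.08777

Re = ρVD/μ = 1900·0.06408·0.02252/0.00376 = 729.2.
Re < 2300 → laminar, so f = 64/Re = 0.08777 (roughness is irrelevant in laminar flow).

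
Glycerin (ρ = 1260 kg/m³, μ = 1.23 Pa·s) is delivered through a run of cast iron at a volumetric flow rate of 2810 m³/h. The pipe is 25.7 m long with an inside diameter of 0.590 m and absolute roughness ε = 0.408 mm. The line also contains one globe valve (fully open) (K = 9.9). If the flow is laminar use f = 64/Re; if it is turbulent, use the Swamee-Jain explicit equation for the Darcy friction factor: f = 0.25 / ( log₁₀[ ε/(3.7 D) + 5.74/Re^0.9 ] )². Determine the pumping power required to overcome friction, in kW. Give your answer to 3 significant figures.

Q = 2810 m³/h = 2810/3600 = 0.7806 m³/s.
Cross-sectional area A = πD²/4 = π(0.59)²/4 = 0.2734 m²; mean velocity V = Q/A = 0.7806/0.2734 = 2.855 m/s.
Reynolds number Re = ρVD/μ = 1260 · 2.855 · 0.59 / 1.23 = 1726.
Re < 2300 → laminar flow, so f = 64/Re = 64/1726 = 0.03709 (the turbulent correlation is not needed).
Total minor-loss coefficient ΣK = 1·9.9 = 9.9.
ΔP = [f·L/D + ΣK]·(ρV²/2) = [0.03709·25.7/0.59 + 9.9]·(1260·2.855²/2) = [1.616 + 9.9]·5135 = 5.914e+04 Pa.
Pumping power P = QΔP = 0.7806·5.914e+04 = 46160 W = 46.2 kW.

P ≈ 46.2 kW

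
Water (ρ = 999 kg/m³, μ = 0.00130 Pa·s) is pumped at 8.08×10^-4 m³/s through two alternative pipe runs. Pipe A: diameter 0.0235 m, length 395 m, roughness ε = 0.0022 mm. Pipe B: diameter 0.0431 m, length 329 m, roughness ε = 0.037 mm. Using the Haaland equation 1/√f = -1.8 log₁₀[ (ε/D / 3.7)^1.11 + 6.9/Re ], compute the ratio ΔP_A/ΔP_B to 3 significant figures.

Pipe A: V = Q/A = 0.000808/0.0004337 = 1.863 m/s; Re = 3.364e+04; ε/D = 9.36e-05; Haaland → f = 0.02289; ΔP_A = f(L/D)(ρV²/2) = 6.671e+05 Pa.
Pipe B: V = Q/A = 0.000808/0.001459 = 0.5538 m/s; Re = 1.834e+04; ε/D = 0.000858; Haaland → f = 0.02785; ΔP_B = f(L/D)(ρV²/2) = 3.257e+04 Pa.
ΔP_A/ΔP_B = 6.671e+05/3.257e+04 = 20.5.

ΔP_A/ΔP_B ≈ 20.5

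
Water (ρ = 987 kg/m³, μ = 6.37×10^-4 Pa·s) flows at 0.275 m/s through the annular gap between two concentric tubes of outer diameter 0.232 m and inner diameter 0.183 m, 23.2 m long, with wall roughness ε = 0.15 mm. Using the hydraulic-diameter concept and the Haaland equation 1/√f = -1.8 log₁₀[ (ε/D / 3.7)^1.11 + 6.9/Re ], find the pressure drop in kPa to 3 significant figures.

ΔP ≈ 0.550 kPa

Hydraulic diameter D_h = 4A/P = D_o - D_i = 0.232 - 0.183 = 0.049 m.
Re = ρVD_h/μ = 987·0.275·0.049/0.000637 = 2.088e+04.
ε/D_h = 0.00015/0.049 = 0.00306; Haaland gives 1/√f = -1.8 log₁₀[0.000379+0.00033] = 5.668, so f = 0.03112.
ΔP = f(L/D_h)(ρV²/2) = 0.03112·23.2/0.049·37.32 = 550 Pa.
ΔP = 0.550 kPa.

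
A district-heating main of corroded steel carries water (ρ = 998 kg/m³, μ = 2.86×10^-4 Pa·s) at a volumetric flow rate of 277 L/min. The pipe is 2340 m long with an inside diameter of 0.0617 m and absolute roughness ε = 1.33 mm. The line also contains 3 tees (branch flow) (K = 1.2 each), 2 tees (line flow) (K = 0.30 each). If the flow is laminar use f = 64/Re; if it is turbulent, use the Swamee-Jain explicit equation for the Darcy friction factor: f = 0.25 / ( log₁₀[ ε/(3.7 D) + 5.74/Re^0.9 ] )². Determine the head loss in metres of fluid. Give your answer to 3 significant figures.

Q = 277 L/min = 277/60000 = 0.004617 m³/s.
Cross-sectional area A = πD²/4 = π(0.0617)²/4 = 0.00299 m²; mean velocity V = Q/A = 0.004617/0.00299 = 1.544 m/s.
Reynolds number Re = ρVD/μ = 998 · 1.544 · 0.0617 / 0.000286 = 3.324e+05.
Re > 4000 → turbulent. Relative roughness ε/D = 0.00133/0.0617 = 0.0216. Swamee-Jain: f = 0.25/(log₁₀[0.0216/3.7 + 5.74/3.324e+05^0.9])² = 0.25/(log₁₀[0.00583 + 6.16e-05])² = 0.25/(-2.23)² = 0.05027.
Total minor-loss coefficient ΣK = 3·1.2 + 2·0.3 = 4.2.
ΔP = [f·L/D + ΣK]·(ρV²/2) = [0.05027·2340/0.0617 + 4.2]·(998·1.544²/2) = [1906 + 4.2]·1190 = 2.273e+06 Pa.
Head loss h_f = ΔP/(ρg) = 2.273e+06/(998·9.81) = 232 m.

h_f ≈ 232 m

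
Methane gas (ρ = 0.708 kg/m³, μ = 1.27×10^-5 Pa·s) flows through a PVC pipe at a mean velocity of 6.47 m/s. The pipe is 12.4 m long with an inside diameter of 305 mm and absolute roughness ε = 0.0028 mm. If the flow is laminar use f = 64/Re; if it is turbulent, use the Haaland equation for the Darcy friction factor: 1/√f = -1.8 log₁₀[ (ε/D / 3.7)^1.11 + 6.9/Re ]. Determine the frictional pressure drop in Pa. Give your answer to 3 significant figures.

Reynolds number Re = ρVD/μ = 0.708 · 6.47 · 0.305 / 1.27e-05 = 1.1e+05.
Re > 4000 → turbulent. Relative roughness ε/D = 2.8e-06/0.305 = 9.18e-06. Haaland: 1/√f = -1.8 log₁₀[(9.18e-06/3.7)^1.11 + 6.9/1.1e+05] = -1.8 log₁₀[6e-07 + 6.27e-05] = 7.557, so f = 0.01751.
Darcy-Weisbach: ΔP = f(L/D)(ρV²/2) = 0.01751·(12.4/0.305)·(0.708·6.47²/2) = 0.01751·40.66·14.82 = 10.55 Pa.

ΔP ≈ 10.5 Pa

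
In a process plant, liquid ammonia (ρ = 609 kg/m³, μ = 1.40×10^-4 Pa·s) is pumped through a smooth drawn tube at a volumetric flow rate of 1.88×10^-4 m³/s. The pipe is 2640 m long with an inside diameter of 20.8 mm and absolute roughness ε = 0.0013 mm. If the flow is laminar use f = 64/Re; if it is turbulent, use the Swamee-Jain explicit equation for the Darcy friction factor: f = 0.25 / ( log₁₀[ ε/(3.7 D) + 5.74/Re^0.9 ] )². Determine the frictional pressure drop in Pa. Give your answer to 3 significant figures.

ΔP ≈ 249000 Pa

Cross-sectional area A = πD²/4 = π(0.0208)²/4 = 0.0003398 m²; mean velocity V = Q/A = 0.000188/0.0003398 = 0.5533 m/s.
Reynolds number Re = ρVD/μ = 609 · 0.5533 · 0.0208 / 0.00014 = 5.006e+04.
Re > 4000 → turbulent. Relative roughness ε/D = 1.3e-06/0.0208 = 6.25e-05. Swamee-Jain: f = 0.25/(log₁₀[6.25e-05/3.7 + 5.74/5.006e+04^0.9])² = 0.25/(log₁₀[1.69e-05 + 0.000338])² = 0.25/(-3.449)² = 0.02101.
Darcy-Weisbach: ΔP = f(L/D)(ρV²/2) = 0.02101·(2640/0.0208)·(609·0.5533²/2) = 0.02101·1.269e+05·93.21 = 2.486e+05 Pa.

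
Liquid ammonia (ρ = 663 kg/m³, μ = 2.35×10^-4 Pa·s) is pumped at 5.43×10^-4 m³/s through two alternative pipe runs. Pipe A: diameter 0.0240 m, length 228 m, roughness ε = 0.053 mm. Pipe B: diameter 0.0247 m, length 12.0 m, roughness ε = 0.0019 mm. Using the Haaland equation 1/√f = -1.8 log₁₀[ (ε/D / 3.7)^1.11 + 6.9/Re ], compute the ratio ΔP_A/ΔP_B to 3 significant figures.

Pipe A: V = Q/A = 0.000543/0.0004524 = 1.2 m/s; Re = 8.127e+04; ε/D = 0.00221; Haaland → f = 0.02582; ΔP_A = f(L/D)(ρV²/2) = 1.171e+05 Pa.
Pipe B: V = Q/A = 0.000543/0.0004792 = 1.133 m/s; Re = 7.897e+04; ε/D = 7.69e-05; Haaland → f = 0.01902; ΔP_B = f(L/D)(ρV²/2) = 3934 Pa.
ΔP_A/ΔP_B = 1.171e+05/3934 = 29.8.

ΔP_A/ΔP_B ≈ 29.8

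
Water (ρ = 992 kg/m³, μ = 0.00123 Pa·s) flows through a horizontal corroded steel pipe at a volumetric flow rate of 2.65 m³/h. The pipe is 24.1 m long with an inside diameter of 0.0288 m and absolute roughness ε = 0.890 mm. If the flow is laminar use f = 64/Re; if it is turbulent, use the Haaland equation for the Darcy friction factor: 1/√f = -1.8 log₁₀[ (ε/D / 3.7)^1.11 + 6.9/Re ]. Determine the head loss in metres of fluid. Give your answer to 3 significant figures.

h_f ≈ 3.22 m

Q = 2.65 m³/h = 2.65/3600 = 0.0007361 m³/s.
Cross-sectional area A = πD²/4 = π(0.0288)²/4 = 0.0006514 m²; mean velocity V = Q/A = 0.0007361/0.0006514 = 1.13 m/s.
Reynolds number Re = ρVD/μ = 992 · 1.13 · 0.0288 / 0.00123 = 2.625e+04.
Re > 4000 → turbulent. Relative roughness ε/D = 0.00089/0.0288 = 0.0309. Haaland: 1/√f = -1.8 log₁₀[(0.0309/3.7)^1.11 + 6.9/2.625e+04] = -1.8 log₁₀[0.00493 + 0.000263] = 4.112, so f = 0.05915.
Darcy-Weisbach: ΔP = f(L/D)(ρV²/2) = 0.05915·(24.1/0.0288)·(992·1.13²/2) = 0.05915·836.8·633.3 = 3.135e+04 Pa.
Head loss h_f = ΔP/(ρg) = 3.135e+04/(992·9.81) = 3.22 m.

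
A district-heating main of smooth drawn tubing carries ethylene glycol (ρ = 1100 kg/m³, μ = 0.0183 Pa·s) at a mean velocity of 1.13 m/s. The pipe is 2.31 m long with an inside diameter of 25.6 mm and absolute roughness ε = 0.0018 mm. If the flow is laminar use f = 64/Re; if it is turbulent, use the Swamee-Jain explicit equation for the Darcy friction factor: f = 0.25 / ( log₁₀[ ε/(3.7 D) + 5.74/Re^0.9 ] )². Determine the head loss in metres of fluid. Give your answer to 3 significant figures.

Reynolds number Re = ρVD/μ = 1100 · 1.13 · 0.0256 / 0.0183 = 1739.
Re < 2300 → laminar flow, so f = 64/Re = 64/1739 = 0.03681 (the turbulent correlation is not needed).
Darcy-Weisbach: ΔP = f(L/D)(ρV²/2) = 0.03681·(2.31/0.0256)·(1100·1.13²/2) = 0.03681·90.23·702.3 = 2332 Pa.
Head loss h_f = ΔP/(ρg) = 2332/(1100·9.81) = 0.216 m.

h_f ≈ 0.216 m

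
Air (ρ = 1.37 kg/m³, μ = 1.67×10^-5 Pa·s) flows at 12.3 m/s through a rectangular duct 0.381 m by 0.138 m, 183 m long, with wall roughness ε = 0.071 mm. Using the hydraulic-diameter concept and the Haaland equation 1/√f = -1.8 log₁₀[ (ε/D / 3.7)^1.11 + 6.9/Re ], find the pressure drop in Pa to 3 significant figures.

Hydraulic diameter D_h = 4A/P = 4·(0.381·0.138)/(2·(0.381+0.138)) = 0.2103/1.038 = 0.2026 m.
Re = ρVD_h/μ = 1.37·12.3·0.2026/1.67e-05 = 2.044e+05.
ε/D_h = 7.1e-05/0.2026 = 0.00035; Haaland gives 1/√f = -1.8 log₁₀[3.42e-05+3.37e-05] = 7.502, so f = 0.01777.
ΔP = f(L/D_h)(ρV²/2) = 0.01777·183/0.2026·103.6 = 1663 Pa.

ΔP ≈ 1660 Pa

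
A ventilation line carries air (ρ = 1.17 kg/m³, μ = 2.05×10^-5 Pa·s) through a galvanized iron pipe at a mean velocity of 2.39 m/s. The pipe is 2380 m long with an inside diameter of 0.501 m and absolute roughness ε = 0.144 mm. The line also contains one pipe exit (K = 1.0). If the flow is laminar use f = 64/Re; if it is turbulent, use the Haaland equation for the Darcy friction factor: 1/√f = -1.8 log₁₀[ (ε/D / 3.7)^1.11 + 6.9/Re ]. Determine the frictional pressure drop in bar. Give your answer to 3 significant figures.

ΔP ≈ 0.00327 bar

Reynolds number Re = ρVD/μ = 1.17 · 2.39 · 0.501 / 2.05e-05 = 6.834e+04.
Re > 4000 → turbulent. Relative roughness ε/D = 0.000144/0.501 = 0.000287. Haaland: 1/√f = -1.8 log₁₀[(0.000287/3.7)^1.11 + 6.9/6.834e+04] = -1.8 log₁₀[2.74e-05 + 0.000101] = 7.005, so f = 0.02038.
Total minor-loss coefficient ΣK = 1·1 = 1.
ΔP = [f·L/D + ΣK]·(ρV²/2) = [0.02038·2380/0.501 + 1]·(1.17·2.39²/2) = [96.82 + 1]·3.342 = 326.9 Pa.
ΔP = 326.9 Pa = 0.00327 bar.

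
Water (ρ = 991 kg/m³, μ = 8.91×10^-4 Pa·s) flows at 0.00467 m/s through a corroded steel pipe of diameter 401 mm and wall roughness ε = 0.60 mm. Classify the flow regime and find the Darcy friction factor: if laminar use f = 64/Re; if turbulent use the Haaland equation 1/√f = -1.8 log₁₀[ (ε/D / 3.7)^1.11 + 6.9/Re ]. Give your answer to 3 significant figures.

Re = ρVD/μ = 991·0.00467·0.401/0.000891 = 2083.
Re < 2300 → laminar, so f = 64/Re = 0.03073 (roughness is irrelevant in laminar flow).

f ≈ 0.0307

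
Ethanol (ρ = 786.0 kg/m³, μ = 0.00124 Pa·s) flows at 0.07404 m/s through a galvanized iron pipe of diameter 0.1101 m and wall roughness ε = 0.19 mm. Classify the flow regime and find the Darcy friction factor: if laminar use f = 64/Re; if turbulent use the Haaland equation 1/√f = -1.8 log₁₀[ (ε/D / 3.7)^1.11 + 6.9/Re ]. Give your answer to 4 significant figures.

Re = ρVD/μ = 786·0.07404·0.1101/0.00124 = 5167.
Re > 4000 → turbulent. ε/D = 0.00019/0.1101 = 0.00173; Haaland: 1/√f = -1.8 log₁₀[0.000201 + 0.00134] = 5.065, so f = 0.03899.

f ≈ 0.03899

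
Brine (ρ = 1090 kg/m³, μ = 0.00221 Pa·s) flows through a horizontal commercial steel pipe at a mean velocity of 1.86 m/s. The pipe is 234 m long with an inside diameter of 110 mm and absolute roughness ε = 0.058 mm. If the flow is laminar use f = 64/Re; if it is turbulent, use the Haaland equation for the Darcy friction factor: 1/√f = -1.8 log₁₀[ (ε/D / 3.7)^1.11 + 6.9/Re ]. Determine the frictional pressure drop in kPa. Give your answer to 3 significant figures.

Reynolds number Re = ρVD/μ = 1090 · 1.86 · 0.11 / 0.00221 = 1.009e+05.
Re > 4000 → turbulent. Relative roughness ε/D = 5.8e-05/0.11 = 0.000527. Haaland: 1/√f = -1.8 log₁₀[(0.000527/3.7)^1.11 + 6.9/1.009e+05] = -1.8 log₁₀[5.38e-05 + 6.84e-05] = 7.043, so f = 0.02016.
Darcy-Weisbach: ΔP = f(L/D)(ρV²/2) = 0.02016·(234/0.11)·(1090·1.86²/2) = 0.02016·2127·1885 = 8.085e+04 Pa.
ΔP = 8.085e+04 Pa = 80.8 kPa.

ΔP ≈ 80.8 kPa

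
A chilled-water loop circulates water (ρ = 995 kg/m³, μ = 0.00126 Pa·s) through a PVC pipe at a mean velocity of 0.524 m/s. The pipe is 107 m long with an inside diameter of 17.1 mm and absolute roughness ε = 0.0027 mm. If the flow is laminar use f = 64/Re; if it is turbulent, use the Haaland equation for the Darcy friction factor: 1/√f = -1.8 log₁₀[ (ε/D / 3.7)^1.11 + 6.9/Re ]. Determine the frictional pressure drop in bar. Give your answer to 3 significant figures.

Reynolds number Re = ρVD/μ = 995 · 0.524 · 0.0171 / 0.00126 = 7076.
Re > 4000 → turbulent. Relative roughness ε/D = 2.7e-06/0.0171 = 0.000158. Haaland: 1/√f = -1.8 log₁₀[(0.000158/3.7)^1.11 + 6.9/7076] = -1.8 log₁₀[1.41e-05 + 0.000975] = 5.408, so f = 0.03419.
Darcy-Weisbach: ΔP = f(L/D)(ρV²/2) = 0.03419·(107/0.0171)·(995·0.524²/2) = 0.03419·6257·136.6 = 2.922e+04 Pa.
ΔP = 2.922e+04 Pa = 0.292 bar.

ΔP ≈ 0.292 bar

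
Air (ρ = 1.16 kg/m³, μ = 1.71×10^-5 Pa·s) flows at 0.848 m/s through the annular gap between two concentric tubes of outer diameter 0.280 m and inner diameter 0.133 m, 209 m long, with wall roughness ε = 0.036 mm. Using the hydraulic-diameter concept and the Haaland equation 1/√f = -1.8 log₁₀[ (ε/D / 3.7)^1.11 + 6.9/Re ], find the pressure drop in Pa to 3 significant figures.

ΔP ≈ 19.3 Pa

Hydraulic diameter D_h = 4A/P = D_o - D_i = 0.28 - 0.133 = 0.147 m.
Re = ρVD_h/μ = 1.16·0.848·0.147/1.71e-05 = 8456.
ε/D_h = 3.6e-05/0.147 = 0.000245; Haaland gives 1/√f = -1.8 log₁₀[2.3e-05+0.000816] = 5.537, so f = 0.03261.
ΔP = f(L/D_h)(ρV²/2) = 0.03261·209/0.147·0.4171 = 19.34 Pa.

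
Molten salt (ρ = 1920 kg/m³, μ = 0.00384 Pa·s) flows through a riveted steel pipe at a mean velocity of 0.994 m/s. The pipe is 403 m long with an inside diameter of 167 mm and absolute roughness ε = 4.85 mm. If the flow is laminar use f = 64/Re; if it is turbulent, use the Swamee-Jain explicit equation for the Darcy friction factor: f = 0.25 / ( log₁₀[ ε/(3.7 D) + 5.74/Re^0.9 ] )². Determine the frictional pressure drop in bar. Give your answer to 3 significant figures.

ΔP ≈ 1.31 bar

Reynolds number Re = ρVD/μ = 1920 · 0.994 · 0.167 / 0.00384 = 8.3e+04.
Re > 4000 → turbulent. Relative roughness ε/D = 0.00485/0.167 = 0.029. Swamee-Jain: f = 0.25/(log₁₀[0.029/3.7 + 5.74/8.3e+04^0.9])² = 0.25/(log₁₀[0.00785 + 0.000215])² = 0.25/(-2.093)² = 0.05704.
Darcy-Weisbach: ΔP = f(L/D)(ρV²/2) = 0.05704·(403/0.167)·(1920·0.994²/2) = 0.05704·2413·948.5 = 1.306e+05 Pa.
ΔP = 1.306e+05 Pa = 1.31 bar.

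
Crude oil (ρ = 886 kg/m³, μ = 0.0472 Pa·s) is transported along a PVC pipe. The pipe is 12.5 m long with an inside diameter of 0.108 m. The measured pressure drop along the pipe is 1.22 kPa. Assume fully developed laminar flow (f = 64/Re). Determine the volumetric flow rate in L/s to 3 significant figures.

For laminar flow, f = 64/Re with Re = ρVD/μ, so Darcy-Weisbach reduces to ΔP = 32μLV/D². Solving for V: V = ΔP·D²/(32μL) = 1220·(0.108)²/(32·0.0472·12.5) = 0.7537 m/s.
Check: Re = ρVD/μ = 886·0.7537·0.108/0.0472 = 1528 < 2300, so the laminar assumption holds.
Q = V·A = 0.7537·(π/4·0.108²) = 0.006905 m³/s = 6.90 L/s.

Q ≈ 6.90 L/s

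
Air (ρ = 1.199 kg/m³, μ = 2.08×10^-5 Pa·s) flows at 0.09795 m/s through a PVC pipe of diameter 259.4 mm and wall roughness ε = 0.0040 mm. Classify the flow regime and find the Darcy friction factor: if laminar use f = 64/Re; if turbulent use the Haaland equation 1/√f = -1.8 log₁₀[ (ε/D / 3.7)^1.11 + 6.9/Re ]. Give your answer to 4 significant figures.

f ≈ 0.04370

Re = ρVD/μ = 1.199·0.09795·0.2594/2.08e-05 = 1465.
Re < 2300 → laminar, so f = 64/Re = 0.0437 (roughness is irrelevant in laminar flow).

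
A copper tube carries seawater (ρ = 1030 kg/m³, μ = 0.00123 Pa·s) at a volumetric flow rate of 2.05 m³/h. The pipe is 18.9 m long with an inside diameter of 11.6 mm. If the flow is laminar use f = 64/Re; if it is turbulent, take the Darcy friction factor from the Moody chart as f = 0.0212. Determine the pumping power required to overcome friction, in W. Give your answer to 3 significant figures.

Q = 2.05 m³/h = 2.05/3600 = 0.0005694 m³/s.
Cross-sectional area A = πD²/4 = π(0.0116)²/4 = 0.0001057 m²; mean velocity V = Q/A = 0.0005694/0.0001057 = 5.388 m/s.
Reynolds number Re = ρVD/μ = 1030 · 5.388 · 0.0116 / 0.00123 = 5.234e+04.
Re > 4000 → turbulent; use the Moody-chart value f = 0.0212.
Darcy-Weisbach: ΔP = f(L/D)(ρV²/2) = 0.0212·(18.9/0.0116)·(1030·5.388²/2) = 0.0212·1629·1.495e+04 = 5.165e+05 Pa.
Pumping power P = QΔP = 0.0005694·5.165e+05 = 294.1 W = 294 W.

P ≈ 294 W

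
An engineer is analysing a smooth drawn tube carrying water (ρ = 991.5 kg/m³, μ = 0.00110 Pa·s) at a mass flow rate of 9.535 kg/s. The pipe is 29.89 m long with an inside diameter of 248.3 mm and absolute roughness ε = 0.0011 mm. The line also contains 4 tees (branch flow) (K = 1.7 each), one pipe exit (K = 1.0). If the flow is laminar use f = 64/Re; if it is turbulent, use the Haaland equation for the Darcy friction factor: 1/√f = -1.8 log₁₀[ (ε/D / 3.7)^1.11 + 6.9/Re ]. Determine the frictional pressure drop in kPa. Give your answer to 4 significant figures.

ΔP ≈ 0.2026 kPa

A = πD²/4 = π(0.2483)²/4 = 0.04842 m²; mean velocity V = ṁ/(ρA) = 9.535/(991.5 · 0.04842) = 0.1986 m/s.
Reynolds number Re = ρVD/μ = 991.5 · 0.1986 · 0.2483 / 0.0011 = 4.445e+04.
Re > 4000 → turbulent. Relative roughness ε/D = 1.1e-06/0.2483 = 4.43e-06. Haaland: 1/√f = -1.8 log₁₀[(4.43e-06/3.7)^1.11 + 6.9/4.445e+04] = -1.8 log₁₀[2.67e-07 + 0.000155] = 6.855, so f = 0.02128.
Total minor-loss coefficient ΣK = 4·1.7 + 1·1 = 7.8.
ΔP = [f·L/D + ΣK]·(ρV²/2) = [0.02128·29.89/0.2483 + 7.8]·(991.5·0.1986²/2) = [2.562 + 7.8]·19.55 = 202.6 Pa.
ΔP = 202.6 Pa = 0.2026 kPa.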